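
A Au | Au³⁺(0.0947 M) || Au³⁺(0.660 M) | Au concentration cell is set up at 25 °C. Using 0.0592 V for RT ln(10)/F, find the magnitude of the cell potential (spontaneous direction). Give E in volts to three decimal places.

+0.017 V

For a concentration cell E°cell = 0. The 0.660 M side is the cathode (reduction is favoured where [Au³⁺] is higher).
With n = 3, E = −(0.0592/3) log([Au³⁺]ₐₙ/[Au³⁺]꜀ₐₜ) = −(0.0592/3) log(0.0947/0.66) = −(0.0592/3)(-0.843) = +0.017 V.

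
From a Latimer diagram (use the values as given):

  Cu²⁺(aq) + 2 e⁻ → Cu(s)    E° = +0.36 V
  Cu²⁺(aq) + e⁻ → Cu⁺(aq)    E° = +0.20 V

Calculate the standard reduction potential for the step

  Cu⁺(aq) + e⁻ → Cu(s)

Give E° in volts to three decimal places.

Sequential free energies add, so n₃E°₃ = n₁E°₁ + n₂E°₂.
With n₃ = 2, and the known step contributing 1×(+0.20) V, the unknown satisfies 1·E° = 2×(+0.36) − 1×(+0.20) = +0.520.
E° = +0.520 / 1 = +0.520 V.

+0.520 V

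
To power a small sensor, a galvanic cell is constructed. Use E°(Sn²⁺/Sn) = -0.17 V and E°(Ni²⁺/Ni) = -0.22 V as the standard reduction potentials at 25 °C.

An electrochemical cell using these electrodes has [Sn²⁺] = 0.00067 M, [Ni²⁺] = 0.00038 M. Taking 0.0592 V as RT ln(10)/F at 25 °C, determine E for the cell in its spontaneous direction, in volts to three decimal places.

+0.057 V

Sn²⁺/Sn is the cathode (higher E°), Ni²⁺/Ni the anode: E°cell = -0.17 − (-0.22) = +0.05 V, n = 2.
Overall: Sn²⁺(aq) + Ni(s) → Sn(s) + Ni²⁺(aq)
Q = [Ni²⁺] / ([Sn²⁺]); log Q = -0.246.
E = E° − (0.0592/n) log Q = +0.05 − (0.0592/2)(-0.246) = +0.057 V.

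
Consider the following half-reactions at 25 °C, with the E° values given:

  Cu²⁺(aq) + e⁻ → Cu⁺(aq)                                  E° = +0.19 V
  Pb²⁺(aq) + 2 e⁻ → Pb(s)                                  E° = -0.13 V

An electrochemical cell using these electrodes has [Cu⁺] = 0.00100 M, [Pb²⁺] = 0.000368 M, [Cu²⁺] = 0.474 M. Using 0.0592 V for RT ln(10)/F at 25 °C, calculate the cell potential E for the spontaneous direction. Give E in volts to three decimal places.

Cu²⁺/Cu⁺ is the cathode (higher E°), Pb²⁺/Pb the anode: E°cell = +0.19 − (-0.13) = +0.32 V, n = 2.
Overall: 2 Cu²⁺(aq) + Pb(s) → 2 Cu⁺(aq) + Pb²⁺(aq)
Q = [Cu⁺]^2·[Pb²⁺] / ([Cu²⁺]^2); log Q = -8.786.
E = E° − (0.0592/n) log Q = +0.32 − (0.0592/2)(-8.786) = +0.580 V.

+0.580 V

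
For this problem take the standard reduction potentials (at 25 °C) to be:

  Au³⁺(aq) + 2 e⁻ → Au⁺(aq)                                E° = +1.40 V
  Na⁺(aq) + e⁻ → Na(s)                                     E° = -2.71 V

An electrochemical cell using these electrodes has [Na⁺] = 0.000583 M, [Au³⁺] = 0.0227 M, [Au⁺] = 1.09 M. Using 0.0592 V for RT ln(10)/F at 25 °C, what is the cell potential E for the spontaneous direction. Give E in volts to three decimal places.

Au³⁺/Au⁺ is the cathode (higher E°), Na⁺/Na the anode: E°cell = +1.40 − (-2.71) = +4.11 V, n = 2.
Overall: Au³⁺(aq) + 2 Na(s) → Au⁺(aq) + 2 Na⁺(aq)
Q = [Au⁺]·[Na⁺]^2 / ([Au³⁺]); log Q = -4.787.
E = E° − (0.0592/n) log Q = +4.11 − (0.0592/2)(-4.787) = +4.252 V.

+4.252 V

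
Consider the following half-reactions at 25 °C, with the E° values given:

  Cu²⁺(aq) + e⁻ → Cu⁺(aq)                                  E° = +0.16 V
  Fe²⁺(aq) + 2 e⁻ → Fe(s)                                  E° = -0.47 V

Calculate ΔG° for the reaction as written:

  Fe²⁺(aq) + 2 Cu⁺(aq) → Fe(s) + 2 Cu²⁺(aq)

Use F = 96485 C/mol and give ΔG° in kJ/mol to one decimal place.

+121.6 kJ/mol

As written, Fe²⁺/Fe is reduced (cathode) and Cu²⁺/Cu⁺ is oxidised (anode), so E°cell = (-0.47) − (+0.16) = -0.63 V.
Balancing electrons gives n = 2.
ΔG° = −nFE° = −(2)(96485)(-0.63) = 121,571 J = +121.6 kJ/mol.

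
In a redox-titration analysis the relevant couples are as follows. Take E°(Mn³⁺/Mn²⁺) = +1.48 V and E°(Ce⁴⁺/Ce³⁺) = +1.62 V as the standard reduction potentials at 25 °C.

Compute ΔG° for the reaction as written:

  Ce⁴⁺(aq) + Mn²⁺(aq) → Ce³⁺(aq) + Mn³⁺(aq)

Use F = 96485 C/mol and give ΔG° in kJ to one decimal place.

As written, Ce⁴⁺/Ce³⁺ is reduced (cathode) and Mn³⁺/Mn²⁺ is oxidised (anode), so E°cell = (+1.62) − (+1.48) = +0.14 V.
Balancing electrons gives n = 1.
ΔG° = −nFE° = −(1)(96485)(+0.14) = -13,508 J = -13.5 kJ.

-13.5 kJ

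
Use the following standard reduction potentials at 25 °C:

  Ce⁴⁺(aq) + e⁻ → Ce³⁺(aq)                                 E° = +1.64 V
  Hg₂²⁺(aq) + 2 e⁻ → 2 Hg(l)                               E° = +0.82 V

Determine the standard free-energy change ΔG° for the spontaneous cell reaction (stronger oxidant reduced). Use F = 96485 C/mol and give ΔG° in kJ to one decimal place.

Ce⁴⁺/Ce³⁺ (E° = +1.64 V) is the cathode; Hg₂²⁺/Hg (E° = +0.82 V) is the anode, so E°cell = +0.82 V.
Balancing electrons gives n = 2 (lcm of 1 and 2).
ΔG° = −nFE° = −(2)(96485)(+0.82) = -158,235 J = -158.2 kJ.

-158.2 kJ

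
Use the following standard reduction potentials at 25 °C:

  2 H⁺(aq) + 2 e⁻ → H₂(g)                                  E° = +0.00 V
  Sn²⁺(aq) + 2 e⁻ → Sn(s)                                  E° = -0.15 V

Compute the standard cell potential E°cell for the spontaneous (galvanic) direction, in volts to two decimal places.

+0.15 V

The H⁺/H₂ couple has the higher reduction potential, so it is the cathode; Sn²⁺/Sn is oxidised at the anode.
E°cell = E°(cathode) − E°(anode) = (+0.00) − (-0.15) = +0.15 V.
Since E°cell > 0, the reaction is spontaneous under standard conditions.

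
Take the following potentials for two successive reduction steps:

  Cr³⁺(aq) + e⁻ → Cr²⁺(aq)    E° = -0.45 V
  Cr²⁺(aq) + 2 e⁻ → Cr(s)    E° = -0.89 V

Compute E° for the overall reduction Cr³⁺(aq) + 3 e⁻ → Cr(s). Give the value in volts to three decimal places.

-0.743 V

Standard free energies of sequential steps add: ΔG°₃ = ΔG°₁ + ΔG°₂, so n₃E°₃ = n₁E°₁ + n₂E°₂.
E°₃ = (1×-0.45 + 2×-0.89) / 3 = (-2.230) / 3 = -0.743 V.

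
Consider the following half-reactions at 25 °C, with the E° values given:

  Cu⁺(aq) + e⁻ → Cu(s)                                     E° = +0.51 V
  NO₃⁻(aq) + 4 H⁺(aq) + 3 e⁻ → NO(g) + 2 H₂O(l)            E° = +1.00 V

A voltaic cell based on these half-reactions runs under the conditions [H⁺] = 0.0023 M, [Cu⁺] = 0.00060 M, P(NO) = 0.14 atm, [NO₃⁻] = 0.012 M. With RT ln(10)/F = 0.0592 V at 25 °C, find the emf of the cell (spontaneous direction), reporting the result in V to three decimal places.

+0.451 V

NO₃⁻/NO is the cathode (higher E°), Cu⁺/Cu the anode: E°cell = +1.00 − (+0.51) = +0.49 V, n = 3.
Overall: NO₃⁻(aq) + 4 H⁺(aq) + 3 Cu(s) → NO(g) + 2 H₂O(l) + 3 Cu⁺(aq)
Q = P(NO)·[Cu⁺]^3 / ([NO₃⁻]·[H⁺]^4); log Q = 1.954.
E = E° − (0.0592/n) log Q = +0.49 − (0.0592/3)(1.954) = +0.451 V.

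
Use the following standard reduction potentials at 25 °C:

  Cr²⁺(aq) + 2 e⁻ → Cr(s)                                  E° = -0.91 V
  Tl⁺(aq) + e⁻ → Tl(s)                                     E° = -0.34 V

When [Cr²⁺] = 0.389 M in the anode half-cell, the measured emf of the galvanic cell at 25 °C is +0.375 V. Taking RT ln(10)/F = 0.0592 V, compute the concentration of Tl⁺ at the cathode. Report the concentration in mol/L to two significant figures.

Tl⁺/Tl is the cathode, Cr²⁺/Cr the anode: E°cell = +0.57 V, n = 2.
Overall reaction: 2 Tl⁺(aq) + Cr(s) → 2 Tl(s) + Cr²⁺(aq); Q = [Cr²⁺]^1/[Tl⁺]^2.
From E = E° − (0.0592/n) log Q: log Q = (E° − E)·n/0.0592 = (+0.57 − (+0.375))·2/0.0592 = 6.5878.
So 2·log[Tl⁺] = 1·log(0.389) − log Q = -0.4101 − (6.5878) = -6.9979; log[Tl⁺] = -6.9979 / 2 = -3.4989; [Tl⁺] = 10^(-3.4989) ≈ 0.00032 M.

0.00032 M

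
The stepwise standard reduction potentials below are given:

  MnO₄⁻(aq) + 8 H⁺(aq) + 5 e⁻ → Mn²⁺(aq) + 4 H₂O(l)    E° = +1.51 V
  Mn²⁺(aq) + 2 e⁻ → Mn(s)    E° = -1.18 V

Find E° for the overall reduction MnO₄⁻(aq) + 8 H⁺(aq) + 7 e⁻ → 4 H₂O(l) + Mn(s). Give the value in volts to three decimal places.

+0.741 V

Standard free energies of sequential steps add: ΔG°₃ = ΔG°₁ + ΔG°₂, so n₃E°₃ = n₁E°₁ + n₂E°₂.
E°₃ = (5×+1.51 + 2×-1.18) / 7 = (+5.190) / 7 = +0.741 V.
Simply averaging or adding the two E° values would be wrong; the electron-weighted sum is required.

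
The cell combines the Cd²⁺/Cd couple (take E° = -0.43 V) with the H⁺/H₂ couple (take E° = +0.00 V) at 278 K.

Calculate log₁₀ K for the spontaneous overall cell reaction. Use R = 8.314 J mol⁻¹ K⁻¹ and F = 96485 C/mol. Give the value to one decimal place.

15.6

Cathode: H⁺/H₂; anode: Cd²⁺/Cd. E°cell = (+0.00) − (-0.43) = +0.43 V, with n = 2.
ΔG° = −nFE° = −RT ln K, so ln K = nFE°/(RT) = (2)(96485)(+0.43) / ((8.314)(278)) = 35.901.
log₁₀ K = 35.901 / ln 10 = 15.6.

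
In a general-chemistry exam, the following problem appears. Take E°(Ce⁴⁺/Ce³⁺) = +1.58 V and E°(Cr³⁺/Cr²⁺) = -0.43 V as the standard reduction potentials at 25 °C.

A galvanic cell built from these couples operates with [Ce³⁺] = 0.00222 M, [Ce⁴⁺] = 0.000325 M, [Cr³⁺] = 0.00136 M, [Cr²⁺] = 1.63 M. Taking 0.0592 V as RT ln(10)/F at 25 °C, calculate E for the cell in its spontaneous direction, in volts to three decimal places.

Ce⁴⁺/Ce³⁺ is the cathode (higher E°), Cr³⁺/Cr²⁺ the anode: E°cell = +1.58 − (-0.43) = +2.01 V, n = 1.
Overall: Ce⁴⁺(aq) + Cr²⁺(aq) → Ce³⁺(aq) + Cr³⁺(aq)
Q = [Ce³⁺]·[Cr³⁺] / ([Ce⁴⁺]·[Cr²⁺]); log Q = -2.244.
E = E° − (0.0592/n) log Q = +2.01 − (0.0592/1)(-2.244) = +2.143 V.

+2.143 V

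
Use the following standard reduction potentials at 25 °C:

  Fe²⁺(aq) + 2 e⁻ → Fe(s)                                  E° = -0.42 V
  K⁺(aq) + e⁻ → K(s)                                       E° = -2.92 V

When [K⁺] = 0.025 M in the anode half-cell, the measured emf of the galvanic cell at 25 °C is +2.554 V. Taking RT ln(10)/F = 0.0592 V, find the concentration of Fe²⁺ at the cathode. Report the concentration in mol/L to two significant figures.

Fe²⁺/Fe is the cathode, K⁺/K the anode: E°cell = +2.50 V, n = 2.
Overall reaction: Fe²⁺(aq) + 2 K(s) → Fe(s) + 2 K⁺(aq); Q = [K⁺]^2/[Fe²⁺]^1.
From E = E° − (0.0592/n) log Q: log Q = (E° − E)·n/0.0592 = (+2.50 − (+2.554))·2/0.0592 = -1.8243.
So 1·log[Fe²⁺] = 2·log(0.025) − log Q = -3.2041 − (-1.8243) = -1.3798; [Fe²⁺] = 10^(-1.3798) ≈ 0.042 M.

0.042 M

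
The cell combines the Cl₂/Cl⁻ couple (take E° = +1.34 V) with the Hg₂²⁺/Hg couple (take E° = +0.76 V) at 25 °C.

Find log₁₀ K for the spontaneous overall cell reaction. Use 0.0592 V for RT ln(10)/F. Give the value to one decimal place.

Cathode: Cl₂/Cl⁻; anode: Hg₂²⁺/Hg. E°cell = +0.58 V, n = 2.
log K = nE°cell / 0.0592 = (2)(+0.58) / 0.0592 = 19.6.

19.6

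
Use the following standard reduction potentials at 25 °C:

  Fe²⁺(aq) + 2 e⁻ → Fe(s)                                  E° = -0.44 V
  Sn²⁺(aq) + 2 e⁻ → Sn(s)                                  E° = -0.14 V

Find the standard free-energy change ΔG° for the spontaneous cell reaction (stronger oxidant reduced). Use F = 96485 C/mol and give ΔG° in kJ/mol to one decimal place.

-57.9 kJ/mol

Sn²⁺/Sn (E° = -0.14 V) is the cathode; Fe²⁺/Fe (E° = -0.44 V) is the anode, so E°cell = +0.30 V.
Balancing electrons gives n = 2 (lcm of 2 and 2).
ΔG° = −nFE° = −(2)(96485)(+0.30) = -57,891 J = -57.9 kJ/mol.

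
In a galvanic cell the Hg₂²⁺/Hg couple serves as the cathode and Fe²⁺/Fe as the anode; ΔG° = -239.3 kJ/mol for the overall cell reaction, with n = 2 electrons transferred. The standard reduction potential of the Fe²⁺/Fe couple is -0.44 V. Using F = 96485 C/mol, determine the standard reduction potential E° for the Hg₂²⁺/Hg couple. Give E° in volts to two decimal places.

+0.80 V

E°cell = −ΔG°/(nF) = −(-239.3×10³)/((2)(96485)) = +1.240 V.
Since Hg₂²⁺/Hg is the cathode and Fe²⁺/Fe the anode, E°cell = E°(Hg₂²⁺/Hg) − E°(Fe²⁺/Fe).
So E°(Hg₂²⁺/Hg) = E°cell + E°(Fe²⁺/Fe) = +1.240 + (-0.44) = +0.80 V.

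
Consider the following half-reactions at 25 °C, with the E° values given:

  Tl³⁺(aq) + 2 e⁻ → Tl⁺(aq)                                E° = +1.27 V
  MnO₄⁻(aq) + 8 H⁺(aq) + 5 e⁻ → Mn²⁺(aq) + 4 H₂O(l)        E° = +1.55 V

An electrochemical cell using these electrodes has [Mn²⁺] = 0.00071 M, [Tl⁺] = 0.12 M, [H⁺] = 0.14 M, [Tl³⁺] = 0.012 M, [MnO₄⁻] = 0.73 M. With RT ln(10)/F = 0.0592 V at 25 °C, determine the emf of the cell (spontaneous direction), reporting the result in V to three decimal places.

MnO₄⁻/Mn²⁺ is the cathode (higher E°), Tl³⁺/Tl⁺ the anode: E°cell = +1.55 − (+1.27) = +0.28 V, n = 10.
Overall: 2 MnO₄⁻(aq) + 16 H⁺(aq) + 5 Tl⁺(aq) → 2 Mn²⁺(aq) + 8 H₂O(l) + 5 Tl³⁺(aq)
Q = [Mn²⁺]^2·[Tl³⁺]^5 / ([MnO₄⁻]^2·[H⁺]^16·[Tl⁺]^5); log Q = 2.638.
E = E° − (0.0592/n) log Q = +0.28 − (0.0592/10)(2.638) = +0.264 V.

+0.264 V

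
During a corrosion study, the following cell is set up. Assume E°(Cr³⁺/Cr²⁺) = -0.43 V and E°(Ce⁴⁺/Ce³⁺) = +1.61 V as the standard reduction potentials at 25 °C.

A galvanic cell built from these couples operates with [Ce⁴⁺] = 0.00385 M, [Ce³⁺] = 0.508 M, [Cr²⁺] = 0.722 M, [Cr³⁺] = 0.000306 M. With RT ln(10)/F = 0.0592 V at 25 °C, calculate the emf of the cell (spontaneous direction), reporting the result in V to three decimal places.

+2.114 V

Ce⁴⁺/Ce³⁺ is the cathode (higher E°), Cr³⁺/Cr²⁺ the anode: E°cell = +1.61 − (-0.43) = +2.04 V, n = 1.
Overall: Ce⁴⁺(aq) + Cr²⁺(aq) → Ce³⁺(aq) + Cr³⁺(aq)
Q = [Ce³⁺]·[Cr³⁺] / ([Ce⁴⁺]·[Cr²⁺]); log Q = -1.252.
E = E° − (0.0592/n) log Q = +2.04 − (0.0592/1)(-1.252) = +2.114 V.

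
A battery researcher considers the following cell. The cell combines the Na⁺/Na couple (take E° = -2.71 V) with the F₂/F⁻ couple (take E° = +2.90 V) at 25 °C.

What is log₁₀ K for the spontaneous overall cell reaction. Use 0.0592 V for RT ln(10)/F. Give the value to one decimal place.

189.5

Cathode: F₂/F⁻; anode: Na⁺/Na. E°cell = +5.61 V, n = 2.
log K = nE°cell / 0.0592 = (2)(+5.61) / 0.0592 = 189.5.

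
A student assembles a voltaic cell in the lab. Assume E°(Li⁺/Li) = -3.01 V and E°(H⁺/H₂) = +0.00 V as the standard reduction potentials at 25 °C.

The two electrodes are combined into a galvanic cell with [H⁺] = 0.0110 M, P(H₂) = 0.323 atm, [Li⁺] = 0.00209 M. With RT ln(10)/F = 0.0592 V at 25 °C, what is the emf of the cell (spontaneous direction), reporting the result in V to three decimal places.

+3.067 V

H⁺/H₂ is the cathode (higher E°), Li⁺/Li the anode: E°cell = +0.00 − (-3.01) = +3.01 V, n = 2.
Overall: 2 H⁺(aq) + 2 Li(s) → H₂(g) + 2 Li⁺(aq)
Q = P(H₂)·[Li⁺]^2 / ([H⁺]^2); log Q = -1.933.
E = E° − (0.0592/n) log Q = +3.01 − (0.0592/2)(-1.933) = +3.067 V.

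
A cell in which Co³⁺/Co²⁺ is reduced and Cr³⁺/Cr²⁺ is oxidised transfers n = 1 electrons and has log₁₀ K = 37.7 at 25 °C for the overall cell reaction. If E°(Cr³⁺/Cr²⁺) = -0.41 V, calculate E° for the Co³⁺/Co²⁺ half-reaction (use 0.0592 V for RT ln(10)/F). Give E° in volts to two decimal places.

+1.82 V

E°cell = (0.0592/n)·log K = (0.0592/1)(37.7) = +2.232 V.
Since Co³⁺/Co²⁺ is the cathode and Cr³⁺/Cr²⁺ the anode, E°cell = E°(Co³⁺/Co²⁺) − E°(Cr³⁺/Cr²⁺).
So E°(Co³⁺/Co²⁺) = E°cell + E°(Cr³⁺/Cr²⁺) = +2.232 + (-0.41) = +1.82 V.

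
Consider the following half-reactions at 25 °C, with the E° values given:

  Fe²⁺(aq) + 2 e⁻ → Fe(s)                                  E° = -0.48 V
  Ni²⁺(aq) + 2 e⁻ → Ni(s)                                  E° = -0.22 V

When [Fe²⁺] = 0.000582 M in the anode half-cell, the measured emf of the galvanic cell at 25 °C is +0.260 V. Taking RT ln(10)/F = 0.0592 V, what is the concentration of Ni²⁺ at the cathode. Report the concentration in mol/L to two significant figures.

0.00058 M

Ni²⁺/Ni is the cathode, Fe²⁺/Fe the anode: E°cell = +0.26 V, n = 2.
Overall reaction: Ni²⁺(aq) + Fe(s) → Ni(s) + Fe²⁺(aq); Q = [Fe²⁺]^1/[Ni²⁺]^1.
From E = E° − (0.0592/n) log Q: log Q = (E° − E)·n/0.0592 = (+0.26 − (+0.260))·2/0.0592 = 0.0000.
So 1·log[Ni²⁺] = 1·log(0.000582) − log Q = -3.2351 − (0.0000) = -3.2351; [Ni²⁺] = 10^(-3.2351) ≈ 0.00058 M.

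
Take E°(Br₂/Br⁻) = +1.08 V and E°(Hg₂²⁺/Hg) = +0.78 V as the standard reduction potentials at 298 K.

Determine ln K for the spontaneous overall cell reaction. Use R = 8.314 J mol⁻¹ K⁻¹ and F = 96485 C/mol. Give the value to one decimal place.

23.4

Cathode: Br₂/Br⁻; anode: Hg₂²⁺/Hg. E°cell = (+1.08) − (+0.78) = +0.30 V, with n = 2.
ΔG° = −nFE° = −RT ln K, so ln K = nFE°/(RT) = (2)(96485)(+0.30) / ((8.314)(298)) = 23.366.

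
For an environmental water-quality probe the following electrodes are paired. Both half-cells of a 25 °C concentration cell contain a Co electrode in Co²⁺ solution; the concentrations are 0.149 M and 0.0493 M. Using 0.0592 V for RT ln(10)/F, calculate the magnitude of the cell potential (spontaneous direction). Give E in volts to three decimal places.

For a concentration cell E°cell = 0. The 0.149 M side is the cathode (reduction is favoured where [Co²⁺] is higher).
With n = 2, E = −(0.0592/2) log([Co²⁺]ₐₙ/[Co²⁺]꜀ₐₜ) = −(0.0592/2) log(0.0493/0.149) = −(0.0592/2)(-0.480) = +0.014 V.

+0.014 V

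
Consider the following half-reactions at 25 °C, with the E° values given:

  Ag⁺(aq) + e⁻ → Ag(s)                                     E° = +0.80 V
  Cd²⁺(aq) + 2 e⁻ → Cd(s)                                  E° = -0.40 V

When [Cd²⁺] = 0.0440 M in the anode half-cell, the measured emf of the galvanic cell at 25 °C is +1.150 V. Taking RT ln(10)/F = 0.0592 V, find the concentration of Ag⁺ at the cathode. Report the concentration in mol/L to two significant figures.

Ag⁺/Ag is the cathode, Cd²⁺/Cd the anode: E°cell = +1.20 V, n = 2.
Overall reaction: 2 Ag⁺(aq) + Cd(s) → 2 Ag(s) + Cd²⁺(aq); Q = [Cd²⁺]^1/[Ag⁺]^2.
From E = E° − (0.0592/n) log Q: log Q = (E° − E)·n/0.0592 = (+1.20 − (+1.150))·2/0.0592 = 1.6892.
So 2·log[Ag⁺] = 1·log(0.044) − log Q = -1.3565 − (1.6892) = -3.0457; log[Ag⁺] = -3.0457 / 2 = -1.5229; [Ag⁺] = 10^(-1.5229) ≈ 0.030 M.

0.030 M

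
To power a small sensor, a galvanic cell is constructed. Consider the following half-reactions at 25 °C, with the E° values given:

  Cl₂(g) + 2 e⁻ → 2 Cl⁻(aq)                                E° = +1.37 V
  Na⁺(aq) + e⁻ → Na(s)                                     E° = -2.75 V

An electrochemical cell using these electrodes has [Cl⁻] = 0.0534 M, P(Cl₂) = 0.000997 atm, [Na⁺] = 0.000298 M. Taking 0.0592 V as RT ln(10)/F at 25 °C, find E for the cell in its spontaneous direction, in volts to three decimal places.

Cl₂/Cl⁻ is the cathode (higher E°), Na⁺/Na the anode: E°cell = +1.37 − (-2.75) = +4.12 V, n = 2.
Overall: Cl₂(g) + 2 Na(s) → 2 Cl⁻(aq) + 2 Na⁺(aq)
Q = [Cl⁻]^2·[Na⁺]^2 / (P(Cl₂)); log Q = -6.595.
E = E° − (0.0592/n) log Q = +4.12 − (0.0592/2)(-6.595) = +4.315 V.

+4.315 V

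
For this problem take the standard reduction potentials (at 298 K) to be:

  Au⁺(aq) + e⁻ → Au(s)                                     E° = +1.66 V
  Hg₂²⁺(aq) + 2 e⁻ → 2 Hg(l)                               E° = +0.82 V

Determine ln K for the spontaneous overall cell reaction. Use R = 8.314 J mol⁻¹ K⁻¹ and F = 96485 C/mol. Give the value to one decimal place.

Cathode: Au⁺/Au; anode: Hg₂²⁺/Hg. E°cell = (+1.66) − (+0.82) = +0.84 V, with n = 2.
ΔG° = −nFE° = −RT ln K, so ln K = nFE°/(RT) = (2)(96485)(+0.84) / ((8.314)(298)) = 65.425.

65.4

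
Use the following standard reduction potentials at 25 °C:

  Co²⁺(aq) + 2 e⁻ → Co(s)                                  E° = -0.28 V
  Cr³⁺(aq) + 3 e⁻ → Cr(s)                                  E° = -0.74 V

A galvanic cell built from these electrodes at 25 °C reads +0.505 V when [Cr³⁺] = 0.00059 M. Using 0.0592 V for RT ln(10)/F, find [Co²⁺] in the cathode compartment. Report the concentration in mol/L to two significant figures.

0.23 M

Co²⁺/Co is the cathode, Cr³⁺/Cr the anode: E°cell = +0.46 V, n = 6.
Overall reaction: 3 Co²⁺(aq) + 2 Cr(s) → 3 Co(s) + 2 Cr³⁺(aq); Q = [Cr³⁺]^2/[Co²⁺]^3.
From E = E° − (0.0592/n) log Q: log Q = (E° − E)·n/0.0592 = (+0.46 − (+0.505))·6/0.0592 = -4.5608.
So 3·log[Co²⁺] = 2·log(0.00059) − log Q = -6.4583 − (-4.5608) = -1.8975; log[Co²⁺] = -1.8975 / 3 = -0.6325; [Co²⁺] = 10^(-0.6325) ≈ 0.23 M.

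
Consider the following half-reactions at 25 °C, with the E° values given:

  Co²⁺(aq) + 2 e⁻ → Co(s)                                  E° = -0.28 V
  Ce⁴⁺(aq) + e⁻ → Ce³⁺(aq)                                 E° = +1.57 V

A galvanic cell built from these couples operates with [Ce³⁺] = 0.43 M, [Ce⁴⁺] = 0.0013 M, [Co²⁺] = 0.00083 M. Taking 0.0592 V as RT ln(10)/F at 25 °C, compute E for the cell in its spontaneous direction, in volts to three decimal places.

+1.792 V

Ce⁴⁺/Ce³⁺ is the cathode (higher E°), Co²⁺/Co the anode: E°cell = +1.57 − (-0.28) = +1.85 V, n = 2.
Overall: 2 Ce⁴⁺(aq) + Co(s) → 2 Ce³⁺(aq) + Co²⁺(aq)
Q = [Ce³⁺]^2·[Co²⁺] / ([Ce⁴⁺]^2); log Q = 1.958.
E = E° − (0.0592/n) log Q = +1.85 − (0.0592/2)(1.958) = +1.792 V.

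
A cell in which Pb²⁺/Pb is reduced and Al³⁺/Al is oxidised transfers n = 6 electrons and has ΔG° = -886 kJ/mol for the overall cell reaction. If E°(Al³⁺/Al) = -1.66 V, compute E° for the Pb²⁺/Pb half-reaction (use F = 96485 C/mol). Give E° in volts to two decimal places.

E°cell = −ΔG°/(nF) = −(-886×10³)/((6)(96485)) = +1.530 V.
Since Pb²⁺/Pb is the cathode and Al³⁺/Al the anode, E°cell = E°(Pb²⁺/Pb) − E°(Al³⁺/Al).
So E°(Pb²⁺/Pb) = E°cell + E°(Al³⁺/Al) = +1.530 + (-1.66) = -0.13 V.

-0.13 V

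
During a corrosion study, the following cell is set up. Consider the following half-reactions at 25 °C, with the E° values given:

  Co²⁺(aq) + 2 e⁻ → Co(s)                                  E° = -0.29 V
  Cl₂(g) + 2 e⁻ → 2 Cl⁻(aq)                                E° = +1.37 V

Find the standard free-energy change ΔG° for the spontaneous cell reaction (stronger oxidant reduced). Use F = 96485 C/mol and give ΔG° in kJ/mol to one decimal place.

Cl₂/Cl⁻ (E° = +1.37 V) is the cathode; Co²⁺/Co (E° = -0.29 V) is the anode, so E°cell = +1.66 V.
Balancing electrons gives n = 2 (lcm of 2 and 2).
ΔG° = −nFE° = −(2)(96485)(+1.66) = -320,330 J = -320.3 kJ/mol.

-320.3 kJ/mol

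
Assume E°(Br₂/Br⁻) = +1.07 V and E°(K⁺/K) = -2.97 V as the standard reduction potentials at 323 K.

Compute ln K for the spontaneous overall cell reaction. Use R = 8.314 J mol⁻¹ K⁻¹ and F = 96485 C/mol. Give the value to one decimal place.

Cathode: Br₂/Br⁻; anode: K⁺/K. E°cell = (+1.07) − (-2.97) = +4.04 V, with n = 2.
ΔG° = −nFE° = −RT ln K, so ln K = nFE°/(RT) = (2)(96485)(+4.04) / ((8.314)(323)) = 290.308.

290.3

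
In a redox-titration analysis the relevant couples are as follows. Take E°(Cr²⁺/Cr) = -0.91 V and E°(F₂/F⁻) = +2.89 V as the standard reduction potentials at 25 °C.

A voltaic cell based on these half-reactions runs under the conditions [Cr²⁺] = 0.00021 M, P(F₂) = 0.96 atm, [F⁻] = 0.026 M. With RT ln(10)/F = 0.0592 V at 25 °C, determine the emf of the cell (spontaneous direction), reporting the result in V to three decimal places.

F₂/F⁻ is the cathode (higher E°), Cr²⁺/Cr the anode: E°cell = +2.89 − (-0.91) = +3.80 V, n = 2.
Overall: F₂(g) + Cr(s) → 2 F⁻(aq) + Cr²⁺(aq)
Q = [F⁻]^2·[Cr²⁺] / (P(F₂)); log Q = -6.830.
E = E° − (0.0592/n) log Q = +3.80 − (0.0592/2)(-6.830) = +4.002 V.

+4.002 V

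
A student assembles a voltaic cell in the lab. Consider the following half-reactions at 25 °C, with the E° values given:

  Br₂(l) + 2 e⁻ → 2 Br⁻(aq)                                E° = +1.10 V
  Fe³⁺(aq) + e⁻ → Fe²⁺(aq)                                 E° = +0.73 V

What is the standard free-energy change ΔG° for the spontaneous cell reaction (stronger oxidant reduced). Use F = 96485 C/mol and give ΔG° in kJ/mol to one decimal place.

-71.4 kJ/mol

Br₂/Br⁻ (E° = +1.10 V) is the cathode; Fe³⁺/Fe²⁺ (E° = +0.73 V) is the anode, so E°cell = +0.37 V.
Balancing electrons gives n = 2 (lcm of 2 and 1).
ΔG° = −nFE° = −(2)(96485)(+0.37) = -71,399 J = -71.4 kJ/mol.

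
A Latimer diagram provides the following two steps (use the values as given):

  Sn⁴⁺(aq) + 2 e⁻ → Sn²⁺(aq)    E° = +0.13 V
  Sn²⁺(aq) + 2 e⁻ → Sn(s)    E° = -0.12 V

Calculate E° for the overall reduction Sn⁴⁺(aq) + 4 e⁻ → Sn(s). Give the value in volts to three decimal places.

Standard free energies of sequential steps add: ΔG°₃ = ΔG°₁ + ΔG°₂, so n₃E°₃ = n₁E°₁ + n₂E°₂.
E°₃ = (2×+0.13 + 2×-0.12) / 4 = (+0.020) / 4 = +0.005 V.

+0.005 V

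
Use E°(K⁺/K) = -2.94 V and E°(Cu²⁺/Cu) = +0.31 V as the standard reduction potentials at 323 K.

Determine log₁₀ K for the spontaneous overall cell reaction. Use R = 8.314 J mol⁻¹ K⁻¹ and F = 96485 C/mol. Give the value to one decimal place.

Cathode: Cu²⁺/Cu; anode: K⁺/K. E°cell = (+0.31) − (-2.94) = +3.25 V, with n = 2.
ΔG° = −nFE° = −RT ln K, so ln K = nFE°/(RT) = (2)(96485)(+3.25) / ((8.314)(323)) = 233.540.
log₁₀ K = 233.540 / ln 10 = 101.4.

101.4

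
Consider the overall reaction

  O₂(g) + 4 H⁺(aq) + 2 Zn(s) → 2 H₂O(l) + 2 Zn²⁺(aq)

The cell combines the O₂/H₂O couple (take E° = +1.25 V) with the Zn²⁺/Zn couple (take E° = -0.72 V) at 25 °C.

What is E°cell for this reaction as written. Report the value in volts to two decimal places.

+1.97 V

The O₂/H₂O couple has the higher reduction potential, so it is the cathode; Zn²⁺/Zn is oxidised at the anode.
E°cell = E°(cathode) − E°(anode) = (+1.25) − (-0.72) = +1.97 V.
Since E°cell > 0, the reaction is spontaneous under standard conditions.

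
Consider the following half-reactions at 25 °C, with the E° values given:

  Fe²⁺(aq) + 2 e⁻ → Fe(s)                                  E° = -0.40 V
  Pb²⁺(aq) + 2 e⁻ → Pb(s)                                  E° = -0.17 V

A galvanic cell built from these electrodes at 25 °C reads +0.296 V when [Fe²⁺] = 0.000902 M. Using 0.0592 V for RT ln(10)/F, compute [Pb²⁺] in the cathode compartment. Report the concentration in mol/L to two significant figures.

Pb²⁺/Pb is the cathode, Fe²⁺/Fe the anode: E°cell = +0.23 V, n = 2.
Overall reaction: Pb²⁺(aq) + Fe(s) → Pb(s) + Fe²⁺(aq); Q = [Fe²⁺]^1/[Pb²⁺]^1.
From E = E° − (0.0592/n) log Q: log Q = (E° − E)·n/0.0592 = (+0.23 − (+0.296))·2/0.0592 = -2.2297.
So 1·log[Pb²⁺] = 1·log(0.000902) − log Q = -3.0448 − (-2.2297) = -0.8151; [Pb²⁺] = 10^(-0.8151) ≈ 0.15 M.

0.15 M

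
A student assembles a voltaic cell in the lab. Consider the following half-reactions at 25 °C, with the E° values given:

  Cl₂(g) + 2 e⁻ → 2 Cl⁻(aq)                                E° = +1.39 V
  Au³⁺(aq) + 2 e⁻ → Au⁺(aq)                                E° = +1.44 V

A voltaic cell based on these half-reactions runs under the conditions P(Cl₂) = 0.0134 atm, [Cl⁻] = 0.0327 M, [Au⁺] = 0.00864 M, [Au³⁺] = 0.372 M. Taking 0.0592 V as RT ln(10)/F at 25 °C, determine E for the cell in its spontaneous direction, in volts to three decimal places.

Au³⁺/Au⁺ is the cathode (higher E°), Cl₂/Cl⁻ the anode: E°cell = +1.44 − (+1.39) = +0.05 V, n = 2.
Overall: Au³⁺(aq) + 2 Cl⁻(aq) → Au⁺(aq) + Cl₂(g)
Q = [Au⁺]·P(Cl₂) / ([Au³⁺]·[Cl⁻]^2); log Q = -0.536.
E = E° − (0.0592/n) log Q = +0.05 − (0.0592/2)(-0.536) = +0.066 V.

+0.066 V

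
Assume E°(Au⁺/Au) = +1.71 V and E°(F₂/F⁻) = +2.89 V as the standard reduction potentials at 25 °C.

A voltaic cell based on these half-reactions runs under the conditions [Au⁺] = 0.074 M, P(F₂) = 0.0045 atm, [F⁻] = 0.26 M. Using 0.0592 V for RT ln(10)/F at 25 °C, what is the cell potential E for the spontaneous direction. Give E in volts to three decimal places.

+1.212 V

F₂/F⁻ is the cathode (higher E°), Au⁺/Au the anode: E°cell = +2.89 − (+1.71) = +1.18 V, n = 2.
Overall: F₂(g) + 2 Au(s) → 2 F⁻(aq) + 2 Au⁺(aq)
Q = [F⁻]^2·[Au⁺]^2 / (P(F₂)); log Q = -1.085.
E = E° − (0.0592/n) log Q = +1.18 − (0.0592/2)(-1.085) = +1.212 V.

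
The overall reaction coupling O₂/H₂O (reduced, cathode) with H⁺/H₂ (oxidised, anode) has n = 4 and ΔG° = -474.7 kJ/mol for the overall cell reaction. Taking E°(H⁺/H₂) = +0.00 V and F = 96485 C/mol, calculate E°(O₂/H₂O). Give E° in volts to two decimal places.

+1.23 V

E°cell = −ΔG°/(nF) = −(-474.7×10³)/((4)(96485)) = +1.230 V.
Since O₂/H₂O is the cathode and H⁺/H₂ the anode, E°cell = E°(O₂/H₂O) − E°(H⁺/H₂).
So E°(O₂/H₂O) = E°cell + E°(H⁺/H₂) = +1.230 + (+0.00) = +1.23 V.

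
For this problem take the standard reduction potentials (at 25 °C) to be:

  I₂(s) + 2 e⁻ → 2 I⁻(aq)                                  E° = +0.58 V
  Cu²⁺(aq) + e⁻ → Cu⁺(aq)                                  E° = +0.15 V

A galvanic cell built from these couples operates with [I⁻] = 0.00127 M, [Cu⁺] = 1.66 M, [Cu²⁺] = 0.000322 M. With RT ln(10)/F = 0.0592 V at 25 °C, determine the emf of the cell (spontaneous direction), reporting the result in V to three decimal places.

I₂/I⁻ is the cathode (higher E°), Cu²⁺/Cu⁺ the anode: E°cell = +0.58 − (+0.15) = +0.43 V, n = 2.
Overall: I₂(s) + 2 Cu⁺(aq) → 2 I⁻(aq) + 2 Cu²⁺(aq)
Q = [I⁻]^2·[Cu²⁺]^2 / ([Cu⁺]^2); log Q = -13.217.
E = E° − (0.0592/n) log Q = +0.43 − (0.0592/2)(-13.217) = +0.821 V.

+0.821 V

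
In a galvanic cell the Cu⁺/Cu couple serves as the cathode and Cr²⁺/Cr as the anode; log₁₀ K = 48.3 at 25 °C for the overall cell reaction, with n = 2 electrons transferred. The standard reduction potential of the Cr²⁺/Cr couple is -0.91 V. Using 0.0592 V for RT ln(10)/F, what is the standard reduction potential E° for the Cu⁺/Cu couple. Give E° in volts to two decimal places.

+0.52 V

E°cell = (0.0592/n)·log K = (0.0592/2)(48.3) = +1.430 V.
Since Cu⁺/Cu is the cathode and Cr²⁺/Cr the anode, E°cell = E°(Cu⁺/Cu) − E°(Cr²⁺/Cr).
So E°(Cu⁺/Cu) = E°cell + E°(Cr²⁺/Cr) = +1.430 + (-0.91) = +0.52 V.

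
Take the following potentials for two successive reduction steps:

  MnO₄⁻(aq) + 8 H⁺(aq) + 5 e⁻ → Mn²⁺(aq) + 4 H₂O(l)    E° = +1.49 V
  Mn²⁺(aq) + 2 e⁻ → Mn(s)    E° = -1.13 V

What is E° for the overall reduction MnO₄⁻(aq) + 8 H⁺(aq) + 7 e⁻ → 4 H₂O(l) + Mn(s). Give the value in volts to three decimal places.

Standard free energies of sequential steps add: ΔG°₃ = ΔG°₁ + ΔG°₂, so n₃E°₃ = n₁E°₁ + n₂E°₂.
E°₃ = (5×+1.49 + 2×-1.13) / 7 = (+5.190) / 7 = +0.741 V.

+0.741 V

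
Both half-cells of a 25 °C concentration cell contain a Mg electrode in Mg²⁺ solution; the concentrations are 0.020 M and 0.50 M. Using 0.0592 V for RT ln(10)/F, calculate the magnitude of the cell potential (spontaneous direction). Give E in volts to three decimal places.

+0.041 V

For a concentration cell E°cell = 0. The 0.50 M side is the cathode (reduction is favoured where [Mg²⁺] is higher).
With n = 2, E = −(0.0592/2) log([Mg²⁺]ₐₙ/[Mg²⁺]꜀ₐₜ) = −(0.0592/2) log(0.02/0.5) = −(0.0592/2)(-1.398) = +0.041 V.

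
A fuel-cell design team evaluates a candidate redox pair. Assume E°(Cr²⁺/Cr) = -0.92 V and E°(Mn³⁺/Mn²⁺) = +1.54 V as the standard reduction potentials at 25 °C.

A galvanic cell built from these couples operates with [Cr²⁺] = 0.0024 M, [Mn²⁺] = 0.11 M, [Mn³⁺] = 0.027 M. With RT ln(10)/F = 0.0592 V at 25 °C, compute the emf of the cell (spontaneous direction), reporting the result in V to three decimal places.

Mn³⁺/Mn²⁺ is the cathode (higher E°), Cr²⁺/Cr the anode: E°cell = +1.54 − (-0.92) = +2.46 V, n = 2.
Overall: 2 Mn³⁺(aq) + Cr(s) → 2 Mn²⁺(aq) + Cr²⁺(aq)
Q = [Mn²⁺]^2·[Cr²⁺] / ([Mn³⁺]^2); log Q = -1.400.
E = E° − (0.0592/n) log Q = +2.46 − (0.0592/2)(-1.400) = +2.501 V.

+2.501 V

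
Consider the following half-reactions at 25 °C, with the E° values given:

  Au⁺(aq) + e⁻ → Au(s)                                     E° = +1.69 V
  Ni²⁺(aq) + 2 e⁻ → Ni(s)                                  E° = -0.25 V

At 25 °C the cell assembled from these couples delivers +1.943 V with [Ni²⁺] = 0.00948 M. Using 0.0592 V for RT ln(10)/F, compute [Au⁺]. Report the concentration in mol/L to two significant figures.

Au⁺/Au is the cathode, Ni²⁺/Ni the anode: E°cell = +1.94 V, n = 2.
Overall reaction: 2 Au⁺(aq) + Ni(s) → 2 Au(s) + Ni²⁺(aq); Q = [Ni²⁺]^1/[Au⁺]^2.
From E = E° − (0.0592/n) log Q: log Q = (E° − E)·n/0.0592 = (+1.94 − (+1.943))·2/0.0592 = -0.1014.
So 2·log[Au⁺] = 1·log(0.00948) − log Q = -2.0232 − (-0.1014) = -1.9218; log[Au⁺] = -1.9218 / 2 = -0.9609; [Au⁺] = 10^(-0.9609) ≈ 0.11 M.

0.11 M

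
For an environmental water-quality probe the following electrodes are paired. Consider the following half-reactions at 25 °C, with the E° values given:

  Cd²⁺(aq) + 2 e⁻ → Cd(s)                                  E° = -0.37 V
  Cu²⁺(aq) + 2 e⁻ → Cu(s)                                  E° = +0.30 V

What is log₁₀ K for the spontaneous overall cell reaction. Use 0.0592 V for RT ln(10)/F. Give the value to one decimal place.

Cathode: Cu²⁺/Cu; anode: Cd²⁺/Cd. E°cell = +0.67 V, n = 2.
log K = nE°cell / 0.0592 = (2)(+0.67) / 0.0592 = 22.6.

22.6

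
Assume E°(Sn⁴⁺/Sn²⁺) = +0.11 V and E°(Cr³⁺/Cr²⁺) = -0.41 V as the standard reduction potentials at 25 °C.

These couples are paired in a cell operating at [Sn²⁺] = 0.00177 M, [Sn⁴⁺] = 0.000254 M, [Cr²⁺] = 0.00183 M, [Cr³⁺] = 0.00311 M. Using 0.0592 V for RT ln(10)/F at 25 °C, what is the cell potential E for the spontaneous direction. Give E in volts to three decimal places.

Sn⁴⁺/Sn²⁺ is the cathode (higher E°), Cr³⁺/Cr²⁺ the anode: E°cell = +0.11 − (-0.41) = +0.52 V, n = 2.
Overall: Sn⁴⁺(aq) + 2 Cr²⁺(aq) → Sn²⁺(aq) + 2 Cr³⁺(aq)
Q = [Sn²⁺]·[Cr³⁺]^2 / ([Sn⁴⁺]·[Cr²⁺]^2); log Q = 1.304.
E = E° − (0.0592/n) log Q = +0.52 − (0.0592/2)(1.304) = +0.481 V.

+0.481 V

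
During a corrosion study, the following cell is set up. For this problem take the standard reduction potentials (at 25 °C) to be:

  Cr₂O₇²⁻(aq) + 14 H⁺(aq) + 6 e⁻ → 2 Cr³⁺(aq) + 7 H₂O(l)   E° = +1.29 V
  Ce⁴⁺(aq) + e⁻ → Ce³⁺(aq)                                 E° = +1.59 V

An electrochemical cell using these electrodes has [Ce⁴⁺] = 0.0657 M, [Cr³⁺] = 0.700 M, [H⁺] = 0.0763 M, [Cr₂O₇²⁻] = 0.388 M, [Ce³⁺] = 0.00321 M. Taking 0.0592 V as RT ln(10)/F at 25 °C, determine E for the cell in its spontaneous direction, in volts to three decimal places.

Ce⁴⁺/Ce³⁺ is the cathode (higher E°), Cr₂O₇²⁻/Cr³⁺ the anode: E°cell = +1.59 − (+1.29) = +0.30 V, n = 6.
Overall: 6 Ce⁴⁺(aq) + 2 Cr³⁺(aq) + 7 H₂O(l) → 6 Ce³⁺(aq) + Cr₂O₇²⁻(aq) + 14 H⁺(aq)
Q = [Ce³⁺]^6·[Cr₂O₇²⁻]·[H⁺]^14 / ([Ce⁴⁺]^6·[Cr³⁺]^2); log Q = -23.612.
E = E° − (0.0592/n) log Q = +0.30 − (0.0592/6)(-23.612) = +0.533 V.

+0.533 V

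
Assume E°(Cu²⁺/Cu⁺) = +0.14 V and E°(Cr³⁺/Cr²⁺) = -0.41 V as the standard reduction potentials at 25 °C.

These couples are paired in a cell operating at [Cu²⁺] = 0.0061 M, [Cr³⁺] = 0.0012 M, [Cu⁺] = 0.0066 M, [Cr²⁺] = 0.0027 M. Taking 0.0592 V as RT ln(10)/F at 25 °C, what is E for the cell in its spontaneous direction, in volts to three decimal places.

Cu²⁺/Cu⁺ is the cathode (higher E°), Cr³⁺/Cr²⁺ the anode: E°cell = +0.14 − (-0.41) = +0.55 V, n = 1.
Overall: Cu²⁺(aq) + Cr²⁺(aq) → Cu⁺(aq) + Cr³⁺(aq)
Q = [Cu⁺]·[Cr³⁺] / ([Cu²⁺]·[Cr²⁺]); log Q = -0.318.
E = E° − (0.0592/n) log Q = +0.55 − (0.0592/1)(-0.318) = +0.569 V.

+0.569 V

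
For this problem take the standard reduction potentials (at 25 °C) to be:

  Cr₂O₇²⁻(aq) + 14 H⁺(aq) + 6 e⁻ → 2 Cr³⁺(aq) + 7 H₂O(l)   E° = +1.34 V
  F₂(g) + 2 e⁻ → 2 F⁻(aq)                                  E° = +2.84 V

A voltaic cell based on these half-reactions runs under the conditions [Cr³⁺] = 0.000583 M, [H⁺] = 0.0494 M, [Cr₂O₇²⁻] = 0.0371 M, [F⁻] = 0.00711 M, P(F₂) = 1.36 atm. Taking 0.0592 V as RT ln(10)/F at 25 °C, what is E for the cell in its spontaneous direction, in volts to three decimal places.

F₂/F⁻ is the cathode (higher E°), Cr₂O₇²⁻/Cr³⁺ the anode: E°cell = +2.84 − (+1.34) = +1.50 V, n = 6.
Overall: 3 F₂(g) + 2 Cr³⁺(aq) + 7 H₂O(l) → 6 F⁻(aq) + Cr₂O₇²⁻(aq) + 14 H⁺(aq)
Q = [F⁻]^6·[Cr₂O₇²⁻]·[H⁺]^14 / (P(F₂)^3·[Cr³⁺]^2); log Q = -26.539.
E = E° − (0.0592/n) log Q = +1.50 − (0.0592/6)(-26.539) = +1.762 V.

+1.762 V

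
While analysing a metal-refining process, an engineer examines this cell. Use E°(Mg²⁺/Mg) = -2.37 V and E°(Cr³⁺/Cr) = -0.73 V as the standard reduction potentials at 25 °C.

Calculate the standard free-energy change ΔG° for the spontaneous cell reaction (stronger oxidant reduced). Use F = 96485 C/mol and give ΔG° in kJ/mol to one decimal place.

-949.4 kJ/mol

Cr³⁺/Cr (E° = -0.73 V) is the cathode; Mg²⁺/Mg (E° = -2.37 V) is the anode, so E°cell = +1.64 V.
Balancing electrons gives n = 6 (lcm of 3 and 2).
ΔG° = −nFE° = −(6)(96485)(+1.64) = -949,412 J = -949.4 kJ/mol.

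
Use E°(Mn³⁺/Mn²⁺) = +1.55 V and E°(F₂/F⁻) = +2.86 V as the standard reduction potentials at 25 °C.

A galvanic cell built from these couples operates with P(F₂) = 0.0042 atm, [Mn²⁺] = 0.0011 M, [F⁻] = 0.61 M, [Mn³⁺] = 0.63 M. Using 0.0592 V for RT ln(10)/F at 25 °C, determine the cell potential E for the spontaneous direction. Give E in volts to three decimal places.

+1.089 V

F₂/F⁻ is the cathode (higher E°), Mn³⁺/Mn²⁺ the anode: E°cell = +2.86 − (+1.55) = +1.31 V, n = 2.
Overall: F₂(g) + 2 Mn²⁺(aq) → 2 F⁻(aq) + 2 Mn³⁺(aq)
Q = [F⁻]^2·[Mn³⁺]^2 / (P(F₂)·[Mn²⁺]^2); log Q = 7.463.
E = E° − (0.0592/n) log Q = +1.31 − (0.0592/2)(7.463) = +1.089 V.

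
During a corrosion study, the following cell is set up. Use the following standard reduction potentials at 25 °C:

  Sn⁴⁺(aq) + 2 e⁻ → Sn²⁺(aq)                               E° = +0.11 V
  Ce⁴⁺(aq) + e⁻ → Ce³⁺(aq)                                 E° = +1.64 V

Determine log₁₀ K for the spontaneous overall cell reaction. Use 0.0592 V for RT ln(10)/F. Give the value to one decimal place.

51.7

Cathode: Ce⁴⁺/Ce³⁺; anode: Sn⁴⁺/Sn²⁺. E°cell = +1.53 V, n = 2.
log K = nE°cell / 0.0592 = (2)(+1.53) / 0.0592 = 51.7.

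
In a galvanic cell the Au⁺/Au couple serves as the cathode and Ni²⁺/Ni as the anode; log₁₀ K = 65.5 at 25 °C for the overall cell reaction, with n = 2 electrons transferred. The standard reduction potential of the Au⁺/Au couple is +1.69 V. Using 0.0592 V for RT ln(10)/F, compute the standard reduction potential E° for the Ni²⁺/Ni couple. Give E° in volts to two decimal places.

E°cell = (0.0592/n)·log K = (0.0592/2)(65.5) = +1.939 V.
Since Au⁺/Au is the cathode and Ni²⁺/Ni the anode, E°cell = E°(Au⁺/Au) − E°(Ni²⁺/Ni).
So E°(Ni²⁺/Ni) = E°(Au⁺/Au) − E°cell = (+1.69) − (+1.939) = -0.25 V.

-0.25 V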